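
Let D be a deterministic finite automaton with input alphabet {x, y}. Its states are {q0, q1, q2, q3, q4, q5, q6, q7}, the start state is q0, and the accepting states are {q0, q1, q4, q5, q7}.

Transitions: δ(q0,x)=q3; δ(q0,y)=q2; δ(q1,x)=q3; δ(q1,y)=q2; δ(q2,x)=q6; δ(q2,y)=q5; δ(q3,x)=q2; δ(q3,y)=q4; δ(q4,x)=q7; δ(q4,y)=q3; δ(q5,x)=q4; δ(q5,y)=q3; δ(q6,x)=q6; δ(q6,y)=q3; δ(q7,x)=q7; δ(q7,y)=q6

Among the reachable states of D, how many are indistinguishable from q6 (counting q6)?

1

First remove the unreachable states {q1}; 7 states remain.
Initial partition by acceptance: {q0,q4,q5,q7} | {q2,q3,q6}.
Split {q0,q4,q5,q7} by δ(·,x) → {q4,q5,q7} and {q0}.
Refine {q2,q3,q6} on symbol y: members go to different blocks, giving {q2,q3} and {q6}.
Split {q4,q5,q7} by δ(·,y) → {q4,q5} and {q7}.
Split {q4,q5} by δ(·,x) → {q4} and {q5}.
Split {q2,q3} by δ(·,x) → {q2} and {q3}.
Stable partition: {q4} | {q2} | {q0} | {q6} | {q7} | {q5} | {q3} — 7 equivalence classes.
The equivalence class containing q6 is {q6}, of size 1.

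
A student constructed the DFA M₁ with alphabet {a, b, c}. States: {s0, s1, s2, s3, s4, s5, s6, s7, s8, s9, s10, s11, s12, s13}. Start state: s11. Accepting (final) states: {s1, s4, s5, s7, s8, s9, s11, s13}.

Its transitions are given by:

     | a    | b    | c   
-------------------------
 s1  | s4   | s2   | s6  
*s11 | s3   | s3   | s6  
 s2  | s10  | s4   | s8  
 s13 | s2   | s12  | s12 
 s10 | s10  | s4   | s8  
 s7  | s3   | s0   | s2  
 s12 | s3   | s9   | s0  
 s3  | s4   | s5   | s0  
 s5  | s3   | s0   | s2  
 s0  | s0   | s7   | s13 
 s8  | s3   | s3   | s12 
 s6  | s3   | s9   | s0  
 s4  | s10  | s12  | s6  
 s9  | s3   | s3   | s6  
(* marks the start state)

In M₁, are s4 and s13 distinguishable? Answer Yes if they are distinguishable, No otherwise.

States {s1} cannot be reached from the start state, so discard them.
P0 = {s4,s5,s7,s8,s9,s11,s13} | {s0,s2,s3,s6,s10,s12}.
Refine {s0,s2,s3,s6,s10,s12} on symbol a: members go to different blocks, giving {s0,s2,s6,s10,s12} and {s3}.
On input a, block {s4,s5,s7,s8,s9,s11,s13} splits into {s5,s7,s8,s9,s11} and {s4,s13}.
Refine {s5,s7,s8,s9,s11} on symbol b: members go to different blocks, giving {s8,s9,s11} and {s5,s7}.
On input a, block {s0,s2,s6,s10,s12} splits into {s0,s2,s10} and {s6,s12}.
Split {s0,s2,s10} by δ(·,b) → {s2,s10} and {s0}.
No further refinement is possible. Final partition (7 blocks): {s8,s9,s11} | {s2,s10} | {s3} | {s4,s13} | {s5,s7} | {s6,s12} | {s0}.
s4 and s13 lie in the same block of the stable partition, so they are equivalent — no string distinguishes them.

No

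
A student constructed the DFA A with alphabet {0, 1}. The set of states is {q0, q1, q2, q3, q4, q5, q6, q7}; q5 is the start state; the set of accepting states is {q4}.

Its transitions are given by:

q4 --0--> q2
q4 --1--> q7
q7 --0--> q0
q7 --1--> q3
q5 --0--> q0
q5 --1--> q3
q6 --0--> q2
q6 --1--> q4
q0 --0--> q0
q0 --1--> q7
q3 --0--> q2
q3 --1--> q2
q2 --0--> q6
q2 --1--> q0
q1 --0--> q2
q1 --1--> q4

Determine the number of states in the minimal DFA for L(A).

6

States {q1} cannot be reached from the start state, so discard them.
P0 = {q4} | {q0,q2,q3,q5,q6,q7}.
Split {q0,q2,q3,q5,q6,q7} by δ(·,1) → {q0,q2,q3,q5,q7} and {q6}.
Split {q0,q2,q3,q5,q7} by δ(·,0) → {q0,q3,q5,q7} and {q2}.
On input 0, block {q0,q3,q5,q7} splits into {q0,q5,q7} and {q3}.
On input 1, block {q0,q5,q7} splits into {q5,q7} and {q0}.
The partition is now stable with 6 blocks: {q4} | {q5,q7} | {q6} | {q2} | {q3} | {q0}.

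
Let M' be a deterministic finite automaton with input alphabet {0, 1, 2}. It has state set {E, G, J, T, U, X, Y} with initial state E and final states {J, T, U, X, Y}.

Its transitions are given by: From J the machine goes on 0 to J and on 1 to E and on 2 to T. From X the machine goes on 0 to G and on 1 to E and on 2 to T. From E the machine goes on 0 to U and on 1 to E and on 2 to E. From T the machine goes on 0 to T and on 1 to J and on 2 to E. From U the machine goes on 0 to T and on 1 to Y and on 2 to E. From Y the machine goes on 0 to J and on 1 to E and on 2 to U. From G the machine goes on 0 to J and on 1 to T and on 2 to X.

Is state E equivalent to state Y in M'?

States {G,X} cannot be reached from the start state, so discard them.
P0 = {J,T,U,Y} | {E}.
On input 1, block {J,T,U,Y} splits into {J,Y} and {T,U}.
Stable partition: {J,Y} | {E} | {T,U} — 3 equivalence classes.
E and Y end up in different blocks, so they are distinguishable. For instance, the string 'ε' is accepted from only Y.

No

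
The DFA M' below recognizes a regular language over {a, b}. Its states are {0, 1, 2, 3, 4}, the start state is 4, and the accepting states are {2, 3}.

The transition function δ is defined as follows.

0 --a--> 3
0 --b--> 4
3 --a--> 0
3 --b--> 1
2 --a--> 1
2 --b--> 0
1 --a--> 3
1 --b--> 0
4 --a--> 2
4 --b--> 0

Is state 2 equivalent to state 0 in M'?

No

Start with accepting vs non-accepting: {2,3} | {0,1,4}.
No further refinement is possible. Final partition (2 blocks): {2,3} | {0,1,4}.
2 and 0 end up in different blocks, so they are distinguishable. For instance, the string 'ε' is accepted from only 2.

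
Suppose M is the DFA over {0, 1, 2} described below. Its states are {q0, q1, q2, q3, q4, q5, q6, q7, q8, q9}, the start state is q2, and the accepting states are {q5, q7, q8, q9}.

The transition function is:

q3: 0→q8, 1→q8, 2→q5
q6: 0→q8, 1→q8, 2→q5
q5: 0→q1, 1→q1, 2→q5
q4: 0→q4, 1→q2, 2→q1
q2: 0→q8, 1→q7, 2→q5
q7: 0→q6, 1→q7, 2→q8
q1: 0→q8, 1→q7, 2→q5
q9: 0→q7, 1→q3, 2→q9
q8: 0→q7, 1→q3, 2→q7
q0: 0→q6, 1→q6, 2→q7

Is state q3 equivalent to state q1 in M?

Reachable states from the start: {q1,q2,q3,q5,q6,q7,q8}. Unreachable: {q0,q4,q9} — drop them.
P0 = {q5,q7,q8} | {q1,q2,q3,q6}.
Split {q5,q7,q8} by δ(·,0) → {q5,q7} and {q8}.
On input 1, block {q5,q7} splits into {q5} and {q7}.
Refine {q1,q2,q3,q6} on symbol 1: members go to different blocks, giving {q1,q2} and {q3,q6}.
Stable partition: {q5} | {q1,q2} | {q8} | {q7} | {q3,q6} — 5 equivalence classes.
q3 and q1 end up in different blocks, so they are distinguishable. For instance, the string '10' is accepted from only q3.

No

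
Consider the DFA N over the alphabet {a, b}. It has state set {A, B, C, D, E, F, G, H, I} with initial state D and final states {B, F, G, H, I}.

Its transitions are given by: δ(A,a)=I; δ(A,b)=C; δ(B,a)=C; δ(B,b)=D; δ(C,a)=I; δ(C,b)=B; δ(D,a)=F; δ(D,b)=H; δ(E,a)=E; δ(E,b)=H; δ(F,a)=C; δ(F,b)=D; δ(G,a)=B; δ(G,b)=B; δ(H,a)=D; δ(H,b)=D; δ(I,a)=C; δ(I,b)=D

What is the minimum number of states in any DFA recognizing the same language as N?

2

Reachable states from the start: {B,C,D,F,H,I}. Unreachable: {A,E,G} — drop them.
Initial partition by acceptance: {B,F,H,I} | {C,D}.
No further refinement is possible. Final partition (2 blocks): {B,F,H,I} | {C,D}.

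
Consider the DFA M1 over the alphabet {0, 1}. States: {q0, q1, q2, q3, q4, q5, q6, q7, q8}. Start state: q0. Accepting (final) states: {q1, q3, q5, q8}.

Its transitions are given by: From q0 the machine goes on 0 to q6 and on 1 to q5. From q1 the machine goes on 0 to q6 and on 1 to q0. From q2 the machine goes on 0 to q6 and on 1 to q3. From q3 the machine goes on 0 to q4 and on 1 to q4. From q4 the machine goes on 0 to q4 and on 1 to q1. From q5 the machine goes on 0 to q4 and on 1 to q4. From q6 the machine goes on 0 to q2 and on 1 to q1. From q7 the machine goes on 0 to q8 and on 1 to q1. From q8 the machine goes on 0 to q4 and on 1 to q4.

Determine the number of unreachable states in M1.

2

Starting at q0 and following transitions, the reachable set is {q0, q1, q2, q3, q4, q5, q6}. That leaves q7, q8 unreachable — 2 in total.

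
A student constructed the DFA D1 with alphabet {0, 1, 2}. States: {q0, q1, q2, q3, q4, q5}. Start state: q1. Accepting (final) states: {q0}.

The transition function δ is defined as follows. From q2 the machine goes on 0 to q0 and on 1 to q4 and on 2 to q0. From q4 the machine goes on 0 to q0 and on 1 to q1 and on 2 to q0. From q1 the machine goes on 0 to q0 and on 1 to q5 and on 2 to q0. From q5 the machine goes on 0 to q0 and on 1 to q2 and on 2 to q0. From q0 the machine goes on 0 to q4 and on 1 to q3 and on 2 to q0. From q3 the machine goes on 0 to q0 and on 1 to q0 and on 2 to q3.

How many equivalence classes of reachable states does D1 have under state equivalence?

Every state is reachable, so we keep all 6.
Initial partition by acceptance: {q0} | {q1,q2,q3,q4,q5}.
Split {q1,q2,q3,q4,q5} by δ(·,1) → {q1,q2,q4,q5} and {q3}.
The partition is now stable with 3 blocks: {q0} | {q1,q2,q4,q5} | {q3}.

3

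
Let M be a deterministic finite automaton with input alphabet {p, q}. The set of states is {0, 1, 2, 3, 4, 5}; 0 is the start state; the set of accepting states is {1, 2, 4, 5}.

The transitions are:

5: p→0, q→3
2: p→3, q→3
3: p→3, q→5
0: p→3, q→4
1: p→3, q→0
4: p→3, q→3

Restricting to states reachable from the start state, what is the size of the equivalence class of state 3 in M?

States {1,2} cannot be reached from the start state, so discard them.
P0 = {4,5} | {0,3}.
The partition is now stable with 2 blocks: {4,5} | {0,3}.
State 3 belongs to the block {0,3}, which has 2 states.

2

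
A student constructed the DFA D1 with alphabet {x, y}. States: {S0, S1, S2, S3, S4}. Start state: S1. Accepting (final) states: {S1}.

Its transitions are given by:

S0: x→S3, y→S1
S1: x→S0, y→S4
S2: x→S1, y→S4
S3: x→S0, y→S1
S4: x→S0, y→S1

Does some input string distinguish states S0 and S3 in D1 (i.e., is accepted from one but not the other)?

No

States {S2} cannot be reached from the start state, so discard them.
Initial partition by acceptance: {S1} | {S0,S3,S4}.
Stable partition: {S1} | {S0,S3,S4} — 2 equivalence classes.
S0 and S3 lie in the same block of the stable partition, so they are equivalent — no string distinguishes them.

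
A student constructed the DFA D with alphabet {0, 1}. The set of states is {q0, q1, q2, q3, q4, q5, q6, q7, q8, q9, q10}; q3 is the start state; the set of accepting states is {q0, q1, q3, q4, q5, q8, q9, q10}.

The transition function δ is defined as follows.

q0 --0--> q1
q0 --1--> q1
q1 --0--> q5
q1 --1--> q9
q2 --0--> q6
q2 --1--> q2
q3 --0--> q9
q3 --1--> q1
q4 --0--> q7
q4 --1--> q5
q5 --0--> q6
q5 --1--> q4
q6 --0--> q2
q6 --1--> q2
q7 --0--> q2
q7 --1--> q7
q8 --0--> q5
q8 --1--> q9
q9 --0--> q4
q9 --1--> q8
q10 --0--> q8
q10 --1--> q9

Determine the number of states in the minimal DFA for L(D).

4

First remove the unreachable states {q0,q10}; 9 states remain.
Start with accepting vs non-accepting: {q1,q3,q4,q5,q8,q9} | {q2,q6,q7}.
Split {q1,q3,q4,q5,q8,q9} by δ(·,0) → {q1,q3,q8,q9} and {q4,q5}.
Split {q1,q3,q8,q9} by δ(·,0) → {q1,q8,q9} and {q3}.
The partition is now stable with 4 blocks: {q1,q8,q9} | {q2,q6,q7} | {q4,q5} | {q3}.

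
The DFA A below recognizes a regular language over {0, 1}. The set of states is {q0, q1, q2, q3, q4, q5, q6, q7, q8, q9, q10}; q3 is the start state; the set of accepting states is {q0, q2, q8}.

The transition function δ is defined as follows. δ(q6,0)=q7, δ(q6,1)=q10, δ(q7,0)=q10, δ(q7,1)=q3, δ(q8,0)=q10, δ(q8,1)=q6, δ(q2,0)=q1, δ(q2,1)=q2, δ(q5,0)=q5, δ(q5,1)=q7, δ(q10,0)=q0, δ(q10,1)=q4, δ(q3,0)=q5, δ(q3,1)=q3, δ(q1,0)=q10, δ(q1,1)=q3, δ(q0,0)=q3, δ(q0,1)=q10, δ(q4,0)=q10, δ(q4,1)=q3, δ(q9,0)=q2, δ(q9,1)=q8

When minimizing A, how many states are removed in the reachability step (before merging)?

No path from q3 leads to q1, q2, q6, q8, q9; the other 6 states are all reachable.

5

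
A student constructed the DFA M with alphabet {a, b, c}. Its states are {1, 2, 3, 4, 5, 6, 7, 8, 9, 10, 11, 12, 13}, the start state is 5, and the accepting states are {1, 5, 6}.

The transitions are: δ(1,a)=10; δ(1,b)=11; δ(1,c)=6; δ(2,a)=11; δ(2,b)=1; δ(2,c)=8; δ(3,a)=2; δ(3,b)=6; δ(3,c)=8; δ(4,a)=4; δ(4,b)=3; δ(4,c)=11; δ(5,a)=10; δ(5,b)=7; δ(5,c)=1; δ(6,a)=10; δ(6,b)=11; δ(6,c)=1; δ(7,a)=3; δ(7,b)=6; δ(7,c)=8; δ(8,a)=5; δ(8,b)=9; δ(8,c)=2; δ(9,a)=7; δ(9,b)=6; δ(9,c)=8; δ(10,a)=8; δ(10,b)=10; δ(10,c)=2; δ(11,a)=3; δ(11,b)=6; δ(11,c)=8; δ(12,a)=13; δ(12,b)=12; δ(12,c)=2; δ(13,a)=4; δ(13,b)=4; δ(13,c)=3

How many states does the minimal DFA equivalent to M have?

First remove the unreachable states {4,12,13}; 10 states remain.
Start with accepting vs non-accepting: {1,5,6} | {2,3,7,8,9,10,11}.
Split {2,3,7,8,9,10,11} by δ(·,a) → {2,3,7,9,10,11} and {8}.
On input a, block {2,3,7,9,10,11} splits into {2,3,7,9,11} and {10}.
No further refinement is possible. Final partition (4 blocks): {1,5,6} | {2,3,7,9,11} | {8} | {10}.

4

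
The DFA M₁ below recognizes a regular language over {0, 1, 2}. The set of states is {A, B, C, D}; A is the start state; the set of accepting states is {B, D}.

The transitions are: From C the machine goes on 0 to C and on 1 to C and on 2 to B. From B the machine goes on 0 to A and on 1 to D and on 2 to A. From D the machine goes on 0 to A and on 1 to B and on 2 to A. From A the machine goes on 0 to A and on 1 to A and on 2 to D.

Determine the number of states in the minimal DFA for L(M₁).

2

First remove the unreachable states {C}; 3 states remain.
Start with accepting vs non-accepting: {B,D} | {A}.
No further refinement is possible. Final partition (2 blocks): {B,D} | {A}.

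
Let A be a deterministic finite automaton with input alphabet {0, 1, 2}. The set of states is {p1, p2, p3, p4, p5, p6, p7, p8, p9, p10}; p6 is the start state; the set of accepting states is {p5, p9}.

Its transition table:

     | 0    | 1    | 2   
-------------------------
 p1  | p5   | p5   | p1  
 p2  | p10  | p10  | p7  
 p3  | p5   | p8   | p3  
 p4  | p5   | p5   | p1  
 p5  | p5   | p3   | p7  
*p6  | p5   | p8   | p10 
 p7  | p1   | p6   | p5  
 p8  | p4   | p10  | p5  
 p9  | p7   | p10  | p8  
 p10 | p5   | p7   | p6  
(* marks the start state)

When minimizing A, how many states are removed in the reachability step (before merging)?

2

BFS from p6 reaches {p1, p3, p4, p5, p6, p7, p8, p10}; the 2 state(s) p2, p9 are never visited.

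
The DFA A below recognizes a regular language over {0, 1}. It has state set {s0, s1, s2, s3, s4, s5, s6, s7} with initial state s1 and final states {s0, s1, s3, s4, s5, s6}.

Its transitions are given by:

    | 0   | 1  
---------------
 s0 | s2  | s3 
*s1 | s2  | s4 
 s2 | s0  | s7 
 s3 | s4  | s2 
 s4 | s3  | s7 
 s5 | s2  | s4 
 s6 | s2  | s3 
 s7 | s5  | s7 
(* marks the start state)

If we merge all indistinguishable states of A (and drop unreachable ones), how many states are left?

3

First remove the unreachable states {s6}; 7 states remain.
Initial partition by acceptance: {s0,s1,s3,s4,s5} | {s2,s7}.
On input 0, block {s0,s1,s3,s4,s5} splits into {s0,s1,s5} and {s3,s4}.
Stable partition: {s0,s1,s5} | {s2,s7} | {s3,s4} — 3 equivalence classes.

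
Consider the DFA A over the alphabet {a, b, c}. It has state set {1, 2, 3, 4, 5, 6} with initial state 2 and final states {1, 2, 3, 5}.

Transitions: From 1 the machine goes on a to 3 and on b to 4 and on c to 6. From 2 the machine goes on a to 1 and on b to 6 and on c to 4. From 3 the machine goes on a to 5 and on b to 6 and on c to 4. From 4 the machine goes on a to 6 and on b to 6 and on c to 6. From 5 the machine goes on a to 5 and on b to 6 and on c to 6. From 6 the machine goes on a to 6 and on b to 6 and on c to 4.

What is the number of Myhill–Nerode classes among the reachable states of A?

2

Start with accepting vs non-accepting: {1,2,3,5} | {4,6}.
Stable partition: {1,2,3,5} | {4,6} — 2 equivalence classes.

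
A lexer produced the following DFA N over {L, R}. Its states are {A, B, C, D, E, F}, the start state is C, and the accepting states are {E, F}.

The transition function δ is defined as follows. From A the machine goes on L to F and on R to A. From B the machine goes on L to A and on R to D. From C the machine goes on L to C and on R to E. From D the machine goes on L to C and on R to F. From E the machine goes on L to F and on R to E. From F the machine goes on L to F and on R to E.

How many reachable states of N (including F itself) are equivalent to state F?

Reachable states from the start: {C,E,F}. Unreachable: {A,B,D} — drop them.
Start with accepting vs non-accepting: {E,F} | {C}.
Stable partition: {E,F} | {C} — 2 equivalence classes.
State F belongs to the block {E,F}, which has 2 states.

2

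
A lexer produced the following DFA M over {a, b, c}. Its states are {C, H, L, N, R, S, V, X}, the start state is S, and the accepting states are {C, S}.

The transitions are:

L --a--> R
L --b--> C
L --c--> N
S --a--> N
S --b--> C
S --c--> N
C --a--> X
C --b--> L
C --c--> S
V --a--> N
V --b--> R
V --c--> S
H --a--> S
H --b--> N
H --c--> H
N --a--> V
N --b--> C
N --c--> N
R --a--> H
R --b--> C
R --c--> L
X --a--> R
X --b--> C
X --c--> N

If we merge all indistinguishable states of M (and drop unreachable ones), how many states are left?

Every state is reachable, so we keep all 8.
Start with accepting vs non-accepting: {C,S} | {H,L,N,R,V,X}.
Refine {C,S} on symbol b: members go to different blocks, giving {C} and {S}.
On input a, block {H,L,N,R,V,X} splits into {L,N,R,V,X} and {H}.
On input a, block {L,N,R,V,X} splits into {L,N,V,X} and {R}.
Split {L,N,V,X} by δ(·,a) → {N,V} and {L,X}.
Refine {N,V} on symbol b: members go to different blocks, giving {V} and {N}.
Stable partition: {C} | {V} | {S} | {H} | {R} | {L,X} | {N} — 7 equivalence classes.

7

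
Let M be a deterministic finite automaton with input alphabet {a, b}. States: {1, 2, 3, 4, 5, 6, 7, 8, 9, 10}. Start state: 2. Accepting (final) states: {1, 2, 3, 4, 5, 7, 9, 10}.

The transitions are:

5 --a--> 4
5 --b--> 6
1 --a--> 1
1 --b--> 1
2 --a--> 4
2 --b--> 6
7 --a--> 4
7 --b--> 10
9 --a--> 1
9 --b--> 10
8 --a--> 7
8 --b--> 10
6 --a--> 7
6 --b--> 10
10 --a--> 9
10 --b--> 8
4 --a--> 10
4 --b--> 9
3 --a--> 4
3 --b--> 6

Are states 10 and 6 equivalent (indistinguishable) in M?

First remove the unreachable states {3,5}; 8 states remain.
Start with accepting vs non-accepting: {1,2,4,7,9,10} | {6,8}.
Split {1,2,4,7,9,10} by δ(·,b) → {1,4,7,9} and {2,10}.
Split {1,4,7,9} by δ(·,a) → {1,7,9} and {4}.
On input a, block {1,7,9} splits into {1,9} and {7}.
Split {1,9} by δ(·,b) → {1} and {9}.
Split {2,10} by δ(·,a) → {2} and {10}.
Stable partition: {1} | {6,8} | {2} | {4} | {7} | {9} | {10} — 7 equivalence classes.
10 and 6 end up in different blocks, so they are distinguishable. For instance, the string 'ε' is accepted from only 10.

No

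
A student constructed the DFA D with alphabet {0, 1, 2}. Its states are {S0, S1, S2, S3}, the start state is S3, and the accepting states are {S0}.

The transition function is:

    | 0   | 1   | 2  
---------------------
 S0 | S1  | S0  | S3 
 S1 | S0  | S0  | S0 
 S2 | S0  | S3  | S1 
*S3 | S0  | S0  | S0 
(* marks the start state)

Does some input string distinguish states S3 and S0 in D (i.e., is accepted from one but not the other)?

First remove the unreachable states {S2}; 3 states remain.
Initial partition by acceptance: {S0} | {S1,S3}.
Stable partition: {S0} | {S1,S3} — 2 equivalence classes.
S3 and S0 end up in different blocks, so they are distinguishable. For instance, the string 'ε' is accepted from only S0.

Yes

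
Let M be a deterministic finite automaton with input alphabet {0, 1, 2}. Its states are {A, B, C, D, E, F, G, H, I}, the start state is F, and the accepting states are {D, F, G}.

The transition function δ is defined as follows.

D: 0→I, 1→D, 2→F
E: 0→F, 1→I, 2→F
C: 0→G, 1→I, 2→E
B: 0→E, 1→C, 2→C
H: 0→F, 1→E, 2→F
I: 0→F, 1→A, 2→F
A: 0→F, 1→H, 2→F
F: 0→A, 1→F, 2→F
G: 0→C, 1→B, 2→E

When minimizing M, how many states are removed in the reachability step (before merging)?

Starting at F and following transitions, the reachable set is {A, E, F, H, I}. That leaves B, C, D, G unreachable — 4 in total.

4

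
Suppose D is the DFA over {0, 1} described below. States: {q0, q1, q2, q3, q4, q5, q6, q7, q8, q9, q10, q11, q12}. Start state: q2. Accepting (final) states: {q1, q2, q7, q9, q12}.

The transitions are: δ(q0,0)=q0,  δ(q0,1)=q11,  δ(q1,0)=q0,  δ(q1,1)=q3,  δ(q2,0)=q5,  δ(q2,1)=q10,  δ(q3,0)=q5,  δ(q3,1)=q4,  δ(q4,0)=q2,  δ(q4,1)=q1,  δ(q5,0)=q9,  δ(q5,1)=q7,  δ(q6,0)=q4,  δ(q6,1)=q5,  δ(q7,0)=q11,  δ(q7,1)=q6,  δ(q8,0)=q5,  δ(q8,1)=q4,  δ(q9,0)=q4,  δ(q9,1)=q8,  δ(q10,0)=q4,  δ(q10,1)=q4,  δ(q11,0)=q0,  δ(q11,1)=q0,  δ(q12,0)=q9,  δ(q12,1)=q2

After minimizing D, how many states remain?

States {q12} cannot be reached from the start state, so discard them.
Initial partition by acceptance: {q1,q2,q7,q9} | {q0,q3,q4,q5,q6,q8,q10,q11}.
Refine {q0,q3,q4,q5,q6,q8,q10,q11} on symbol 0: members go to different blocks, giving {q0,q3,q6,q8,q10,q11} and {q4,q5}.
Split {q1,q2,q7,q9} by δ(·,0) → {q1,q7} and {q2,q9}.
Split {q0,q3,q6,q8,q10,q11} by δ(·,0) → {q3,q6,q8,q10} and {q0,q11}.
Stable partition: {q1,q7} | {q3,q6,q8,q10} | {q4,q5} | {q2,q9} | {q0,q11} — 5 equivalence classes.

5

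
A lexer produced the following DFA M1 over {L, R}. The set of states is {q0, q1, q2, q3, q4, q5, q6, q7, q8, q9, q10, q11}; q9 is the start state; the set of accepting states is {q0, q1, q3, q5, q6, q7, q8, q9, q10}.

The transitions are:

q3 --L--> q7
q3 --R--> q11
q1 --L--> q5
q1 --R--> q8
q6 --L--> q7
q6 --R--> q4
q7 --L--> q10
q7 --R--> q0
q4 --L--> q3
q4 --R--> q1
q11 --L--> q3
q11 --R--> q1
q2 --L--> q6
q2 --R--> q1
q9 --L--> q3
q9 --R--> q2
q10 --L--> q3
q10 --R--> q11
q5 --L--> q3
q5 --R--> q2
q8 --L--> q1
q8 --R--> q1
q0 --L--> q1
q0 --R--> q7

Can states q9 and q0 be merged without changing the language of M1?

No

Initial partition by acceptance: {q0,q1,q3,q5,q6,q7,q8,q9,q10} | {q2,q4,q11}.
On input R, block {q0,q1,q3,q5,q6,q7,q8,q9,q10} splits into {q3,q5,q6,q9,q10} and {q0,q1,q7,q8}.
Refine {q3,q5,q6,q9,q10} on symbol L: members go to different blocks, giving {q5,q9,q10} and {q3,q6}.
Refine {q0,q1,q7,q8} on symbol L: members go to different blocks, giving {q0,q8} and {q1,q7}.
Stable partition: {q5,q9,q10} | {q2,q4,q11} | {q0,q8} | {q3,q6} | {q1,q7} — 5 equivalence classes.
q9 and q0 end up in different blocks, so they are distinguishable. For instance, the string 'R' is accepted from only q0.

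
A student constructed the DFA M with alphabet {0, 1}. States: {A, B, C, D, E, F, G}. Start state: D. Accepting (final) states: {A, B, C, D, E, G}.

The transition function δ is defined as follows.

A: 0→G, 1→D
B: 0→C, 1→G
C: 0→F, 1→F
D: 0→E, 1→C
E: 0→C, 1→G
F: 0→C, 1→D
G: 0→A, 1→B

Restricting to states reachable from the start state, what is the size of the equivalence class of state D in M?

Start with accepting vs non-accepting: {A,B,C,D,E,G} | {F}.
Refine {A,B,C,D,E,G} on symbol 0: members go to different blocks, giving {A,B,D,E,G} and {C}.
Split {A,B,D,E,G} by δ(·,0) → {A,D,G} and {B,E}.
Refine {A,D,G} on symbol 0: members go to different blocks, giving {A,G} and {D}.
Refine {A,G} on symbol 1: members go to different blocks, giving {A} and {G}.
No further refinement is possible. Final partition (6 blocks): {A} | {F} | {C} | {B,E} | {D} | {G}.
The equivalence class containing D is {D}, of size 1.

1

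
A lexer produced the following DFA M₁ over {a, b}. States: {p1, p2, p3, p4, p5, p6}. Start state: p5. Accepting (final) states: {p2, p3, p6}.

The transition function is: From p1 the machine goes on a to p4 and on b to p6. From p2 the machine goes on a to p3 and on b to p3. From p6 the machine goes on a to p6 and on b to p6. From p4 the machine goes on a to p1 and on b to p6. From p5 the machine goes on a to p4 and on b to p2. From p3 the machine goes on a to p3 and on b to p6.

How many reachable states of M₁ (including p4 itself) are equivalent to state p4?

3

Start with accepting vs non-accepting: {p2,p3,p6} | {p1,p4,p5}.
No further refinement is possible. Final partition (2 blocks): {p2,p3,p6} | {p1,p4,p5}.
State p4 belongs to the block {p1,p4,p5}, which has 3 states.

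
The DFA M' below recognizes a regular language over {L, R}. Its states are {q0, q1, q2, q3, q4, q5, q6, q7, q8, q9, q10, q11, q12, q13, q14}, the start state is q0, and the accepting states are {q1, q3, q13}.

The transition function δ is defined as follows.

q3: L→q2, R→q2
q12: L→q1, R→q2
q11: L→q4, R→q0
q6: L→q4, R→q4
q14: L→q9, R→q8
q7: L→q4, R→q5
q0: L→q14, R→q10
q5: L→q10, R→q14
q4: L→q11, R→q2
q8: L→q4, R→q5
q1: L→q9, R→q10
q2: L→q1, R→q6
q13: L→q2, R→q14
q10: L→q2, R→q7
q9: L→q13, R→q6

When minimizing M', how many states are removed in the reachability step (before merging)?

No path from q0 leads to q3, q12; the other 13 states are all reachable.

2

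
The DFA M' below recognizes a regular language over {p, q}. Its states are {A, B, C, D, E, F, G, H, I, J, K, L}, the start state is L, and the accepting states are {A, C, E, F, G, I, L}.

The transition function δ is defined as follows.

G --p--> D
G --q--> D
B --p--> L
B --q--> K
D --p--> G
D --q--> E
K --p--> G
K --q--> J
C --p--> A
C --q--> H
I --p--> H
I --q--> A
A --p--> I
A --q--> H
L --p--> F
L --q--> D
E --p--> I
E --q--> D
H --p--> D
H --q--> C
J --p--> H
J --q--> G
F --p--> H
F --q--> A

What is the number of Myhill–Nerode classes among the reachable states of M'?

7

States {B,J,K} cannot be reached from the start state, so discard them.
Initial partition by acceptance: {A,C,E,F,G,I,L} | {D,H}.
Refine {A,C,E,F,G,I,L} on symbol p: members go to different blocks, giving {A,C,E,L} and {F,G,I}.
Refine {A,C,E,L} on symbol p: members go to different blocks, giving {A,E,L} and {C}.
On input p, block {D,H} splits into {D} and {H}.
Split {A,E,L} by δ(·,q) → {E,L} and {A}.
On input p, block {F,G,I} splits into {F,I} and {G}.
The partition is now stable with 7 blocks: {E,L} | {D} | {F,I} | {C} | {H} | {A} | {G}.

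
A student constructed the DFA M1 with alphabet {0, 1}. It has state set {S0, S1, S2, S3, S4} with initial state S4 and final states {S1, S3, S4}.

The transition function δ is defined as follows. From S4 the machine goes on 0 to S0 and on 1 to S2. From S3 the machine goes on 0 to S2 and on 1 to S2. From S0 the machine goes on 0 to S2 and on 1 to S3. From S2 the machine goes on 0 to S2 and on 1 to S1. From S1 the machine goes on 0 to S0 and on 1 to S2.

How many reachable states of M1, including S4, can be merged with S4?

3

Start with accepting vs non-accepting: {S1,S3,S4} | {S0,S2}.
Stable partition: {S1,S3,S4} | {S0,S2} — 2 equivalence classes.
The equivalence class containing S4 is {S1,S3,S4}, of size 3.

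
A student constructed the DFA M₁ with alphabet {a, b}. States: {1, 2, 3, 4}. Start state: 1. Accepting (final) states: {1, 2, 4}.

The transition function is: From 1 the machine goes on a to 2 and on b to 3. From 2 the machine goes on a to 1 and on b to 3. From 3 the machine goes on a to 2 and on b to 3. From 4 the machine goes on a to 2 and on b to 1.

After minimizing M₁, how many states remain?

2

First remove the unreachable states {4}; 3 states remain.
Initial partition by acceptance: {1,2} | {3}.
The partition is now stable with 2 blocks: {1,2} | {3}.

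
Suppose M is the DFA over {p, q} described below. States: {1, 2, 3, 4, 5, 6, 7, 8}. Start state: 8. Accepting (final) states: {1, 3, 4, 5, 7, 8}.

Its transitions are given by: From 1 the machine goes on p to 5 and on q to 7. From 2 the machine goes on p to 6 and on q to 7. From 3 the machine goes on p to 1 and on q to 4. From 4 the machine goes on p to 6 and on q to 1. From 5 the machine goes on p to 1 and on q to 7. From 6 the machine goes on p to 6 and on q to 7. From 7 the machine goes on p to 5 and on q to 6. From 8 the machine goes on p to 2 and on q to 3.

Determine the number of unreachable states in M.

A breadth-first search from the start state visits every state.

0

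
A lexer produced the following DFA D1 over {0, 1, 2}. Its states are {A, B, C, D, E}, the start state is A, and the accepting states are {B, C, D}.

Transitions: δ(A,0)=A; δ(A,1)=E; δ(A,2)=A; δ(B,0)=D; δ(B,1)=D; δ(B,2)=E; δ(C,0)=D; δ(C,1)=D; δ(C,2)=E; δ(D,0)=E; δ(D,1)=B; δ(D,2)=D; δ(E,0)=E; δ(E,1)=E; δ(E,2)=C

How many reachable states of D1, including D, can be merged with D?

All states are reachable from the start state.
Start with accepting vs non-accepting: {B,C,D} | {A,E}.
Split {B,C,D} by δ(·,0) → {B,C} and {D}.
On input 2, block {A,E} splits into {A} and {E}.
The partition is now stable with 4 blocks: {B,C} | {A} | {D} | {E}.
State D belongs to the block {D}, which has 1 states.

1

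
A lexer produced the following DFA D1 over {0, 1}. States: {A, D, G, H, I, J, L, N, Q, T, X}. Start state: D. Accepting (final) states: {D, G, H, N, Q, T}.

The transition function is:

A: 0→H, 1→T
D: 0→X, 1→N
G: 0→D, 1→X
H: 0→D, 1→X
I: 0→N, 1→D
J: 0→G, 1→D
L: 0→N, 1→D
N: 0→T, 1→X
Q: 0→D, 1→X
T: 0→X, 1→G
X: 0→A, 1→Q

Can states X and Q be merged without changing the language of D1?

Reachable states from the start: {A,D,G,H,N,Q,T,X}. Unreachable: {I,J,L} — drop them.
Start with accepting vs non-accepting: {D,G,H,N,Q,T} | {A,X}.
Split {D,G,H,N,Q,T} by δ(·,0) → {G,H,N,Q} and {D,T}.
On input 0, block {A,X} splits into {X} and {A}.
No further refinement is possible. Final partition (4 blocks): {G,H,N,Q} | {X} | {D,T} | {A}.
X and Q end up in different blocks, so they are distinguishable. For instance, the string 'ε' is accepted from only Q.

No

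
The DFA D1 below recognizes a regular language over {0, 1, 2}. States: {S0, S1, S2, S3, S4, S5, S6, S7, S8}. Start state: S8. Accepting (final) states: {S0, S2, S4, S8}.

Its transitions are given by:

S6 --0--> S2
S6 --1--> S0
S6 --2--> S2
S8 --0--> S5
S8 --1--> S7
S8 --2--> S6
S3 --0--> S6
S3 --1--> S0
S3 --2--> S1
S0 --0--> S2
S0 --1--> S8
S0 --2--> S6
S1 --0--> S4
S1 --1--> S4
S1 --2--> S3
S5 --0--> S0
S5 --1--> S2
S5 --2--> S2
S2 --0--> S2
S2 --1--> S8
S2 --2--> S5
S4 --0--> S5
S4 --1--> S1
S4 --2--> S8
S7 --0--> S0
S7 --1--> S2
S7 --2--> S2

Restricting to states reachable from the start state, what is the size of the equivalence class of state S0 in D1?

First remove the unreachable states {S1,S3,S4}; 6 states remain.
Initial partition by acceptance: {S0,S2,S8} | {S5,S6,S7}.
Split {S0,S2,S8} by δ(·,0) → {S0,S2} and {S8}.
No further refinement is possible. Final partition (3 blocks): {S0,S2} | {S5,S6,S7} | {S8}.
The equivalence class containing S0 is {S0,S2}, of size 2.

2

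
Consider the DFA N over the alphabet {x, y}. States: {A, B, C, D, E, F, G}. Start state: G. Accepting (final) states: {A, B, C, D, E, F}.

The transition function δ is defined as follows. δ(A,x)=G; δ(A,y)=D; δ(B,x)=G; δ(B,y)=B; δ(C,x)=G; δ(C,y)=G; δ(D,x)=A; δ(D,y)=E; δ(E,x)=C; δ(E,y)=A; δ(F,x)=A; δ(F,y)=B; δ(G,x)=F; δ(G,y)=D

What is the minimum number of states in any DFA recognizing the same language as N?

7

All states are reachable from the start state.
Start with accepting vs non-accepting: {A,B,C,D,E,F} | {G}.
Refine {A,B,C,D,E,F} on symbol x: members go to different blocks, giving {A,B,C} and {D,E,F}.
On input y, block {A,B,C} splits into {A} and {B} and {C}.
Refine {D,E,F} on symbol x: members go to different blocks, giving {D,F} and {E}.
Split {D,F} by δ(·,y) → {D} and {F}.
No further refinement is possible. Final partition (7 blocks): {A} | {G} | {D} | {B} | {C} | {E} | {F}.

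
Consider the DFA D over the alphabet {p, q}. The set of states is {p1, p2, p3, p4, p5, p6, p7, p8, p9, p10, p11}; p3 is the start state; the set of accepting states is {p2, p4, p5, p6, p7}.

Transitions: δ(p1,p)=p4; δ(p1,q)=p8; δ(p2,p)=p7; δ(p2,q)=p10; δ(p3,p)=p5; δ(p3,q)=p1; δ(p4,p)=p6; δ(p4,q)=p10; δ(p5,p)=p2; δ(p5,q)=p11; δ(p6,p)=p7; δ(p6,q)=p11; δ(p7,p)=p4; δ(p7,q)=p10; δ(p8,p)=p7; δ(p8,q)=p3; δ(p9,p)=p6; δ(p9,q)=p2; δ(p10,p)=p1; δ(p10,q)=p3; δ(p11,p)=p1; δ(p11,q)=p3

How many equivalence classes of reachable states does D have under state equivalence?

First remove the unreachable states {p9}; 10 states remain.
P0 = {p2,p4,p5,p6,p7} | {p1,p3,p8,p10,p11}.
Refine {p1,p3,p8,p10,p11} on symbol p: members go to different blocks, giving {p1,p3,p8} and {p10,p11}.
No further refinement is possible. Final partition (3 blocks): {p2,p4,p5,p6,p7} | {p1,p3,p8} | {p10,p11}.

3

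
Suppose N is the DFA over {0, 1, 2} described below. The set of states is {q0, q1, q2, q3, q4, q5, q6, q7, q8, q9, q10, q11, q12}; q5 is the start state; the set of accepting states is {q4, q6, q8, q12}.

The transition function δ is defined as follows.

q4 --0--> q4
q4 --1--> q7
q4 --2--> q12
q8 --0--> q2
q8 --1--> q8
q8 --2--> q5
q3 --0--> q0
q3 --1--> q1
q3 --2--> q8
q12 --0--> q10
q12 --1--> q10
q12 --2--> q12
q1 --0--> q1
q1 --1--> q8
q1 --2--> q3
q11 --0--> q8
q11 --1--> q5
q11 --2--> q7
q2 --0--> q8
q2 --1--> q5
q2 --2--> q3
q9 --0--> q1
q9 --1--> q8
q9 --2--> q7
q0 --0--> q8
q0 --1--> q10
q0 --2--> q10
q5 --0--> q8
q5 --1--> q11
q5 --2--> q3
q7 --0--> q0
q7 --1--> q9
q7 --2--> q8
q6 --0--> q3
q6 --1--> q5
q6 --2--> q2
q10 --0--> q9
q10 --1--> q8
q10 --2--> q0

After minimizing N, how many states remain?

6

First remove the unreachable states {q4,q6,q12}; 10 states remain.
Initial partition by acceptance: {q8} | {q0,q1,q2,q3,q5,q7,q9,q10,q11}.
Refine {q0,q1,q2,q3,q5,q7,q9,q10,q11} on symbol 0: members go to different blocks, giving {q1,q3,q7,q9,q10} and {q0,q2,q5,q11}.
Split {q1,q3,q7,q9,q10} by δ(·,0) → {q1,q9,q10} and {q3,q7}.
Refine {q1,q9,q10} on symbol 2: members go to different blocks, giving {q1,q9} and {q10}.
Split {q0,q2,q5,q11} by δ(·,1) → {q2,q5,q11} and {q0}.
Stable partition: {q8} | {q1,q9} | {q2,q5,q11} | {q3,q7} | {q10} | {q0} — 6 equivalence classes.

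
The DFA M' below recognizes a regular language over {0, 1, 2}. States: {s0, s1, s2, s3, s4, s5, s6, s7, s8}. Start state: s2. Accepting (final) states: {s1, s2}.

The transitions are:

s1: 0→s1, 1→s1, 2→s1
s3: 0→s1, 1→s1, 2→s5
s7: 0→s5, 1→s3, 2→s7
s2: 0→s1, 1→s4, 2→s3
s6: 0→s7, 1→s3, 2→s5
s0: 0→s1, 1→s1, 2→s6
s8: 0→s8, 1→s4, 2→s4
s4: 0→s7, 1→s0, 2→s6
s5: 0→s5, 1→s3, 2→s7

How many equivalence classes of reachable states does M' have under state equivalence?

First remove the unreachable states {s8}; 8 states remain.
P0 = {s1,s2} | {s0,s3,s4,s5,s6,s7}.
Split {s1,s2} by δ(·,1) → {s1} and {s2}.
Split {s0,s3,s4,s5,s6,s7} by δ(·,0) → {s4,s5,s6,s7} and {s0,s3}.
Stable partition: {s1} | {s4,s5,s6,s7} | {s2} | {s0,s3} — 4 equivalence classes.

4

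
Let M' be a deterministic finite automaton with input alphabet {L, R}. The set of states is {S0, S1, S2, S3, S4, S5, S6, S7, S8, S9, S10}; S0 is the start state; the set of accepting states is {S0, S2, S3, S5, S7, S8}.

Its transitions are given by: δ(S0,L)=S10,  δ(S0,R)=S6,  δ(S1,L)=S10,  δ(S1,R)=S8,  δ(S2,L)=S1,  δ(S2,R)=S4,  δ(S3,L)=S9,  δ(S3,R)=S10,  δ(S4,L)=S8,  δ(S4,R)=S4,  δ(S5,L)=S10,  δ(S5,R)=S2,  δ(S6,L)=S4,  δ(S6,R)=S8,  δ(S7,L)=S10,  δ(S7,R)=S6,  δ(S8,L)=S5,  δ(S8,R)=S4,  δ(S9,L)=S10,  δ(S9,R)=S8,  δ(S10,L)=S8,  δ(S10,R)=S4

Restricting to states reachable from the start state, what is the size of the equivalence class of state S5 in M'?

1

Reachable states from the start: {S0,S1,S2,S4,S5,S6,S8,S10}. Unreachable: {S3,S7,S9} — drop them.
P0 = {S0,S2,S5,S8} | {S1,S4,S6,S10}.
On input L, block {S0,S2,S5,S8} splits into {S0,S2,S5} and {S8}.
Refine {S0,S2,S5} on symbol R: members go to different blocks, giving {S0,S2} and {S5}.
Split {S1,S4,S6,S10} by δ(·,L) → {S1,S6} and {S4,S10}.
Split {S0,S2} by δ(·,L) → {S0} and {S2}.
The partition is now stable with 6 blocks: {S0} | {S1,S6} | {S8} | {S5} | {S4,S10} | {S2}.
The equivalence class containing S5 is {S5}, of size 1.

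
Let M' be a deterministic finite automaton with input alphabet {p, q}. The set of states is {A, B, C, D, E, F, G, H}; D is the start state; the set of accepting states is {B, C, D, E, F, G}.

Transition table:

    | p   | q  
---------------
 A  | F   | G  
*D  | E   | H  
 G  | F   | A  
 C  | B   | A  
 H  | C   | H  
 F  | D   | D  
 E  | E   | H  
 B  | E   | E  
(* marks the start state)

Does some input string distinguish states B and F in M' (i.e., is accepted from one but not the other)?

No

Initial partition by acceptance: {B,C,D,E,F,G} | {A,H}.
Split {B,C,D,E,F,G} by δ(·,q) → {C,D,E,G} and {B,F}.
On input p, block {C,D,E,G} splits into {C,G} and {D,E}.
On input p, block {A,H} splits into {A} and {H}.
No further refinement is possible. Final partition (5 blocks): {C,G} | {A} | {B,F} | {D,E} | {H}.
B and F lie in the same block of the stable partition, so they are equivalent — no string distinguishes them.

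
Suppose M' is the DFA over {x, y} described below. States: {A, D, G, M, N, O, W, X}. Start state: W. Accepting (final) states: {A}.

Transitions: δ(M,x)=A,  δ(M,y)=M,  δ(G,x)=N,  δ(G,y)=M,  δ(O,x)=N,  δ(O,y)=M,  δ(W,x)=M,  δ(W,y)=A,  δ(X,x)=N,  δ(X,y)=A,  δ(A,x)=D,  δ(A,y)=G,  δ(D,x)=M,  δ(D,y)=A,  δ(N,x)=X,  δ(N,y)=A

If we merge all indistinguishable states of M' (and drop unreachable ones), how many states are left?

First remove the unreachable states {O}; 7 states remain.
P0 = {A} | {D,G,M,N,W,X}.
Split {D,G,M,N,W,X} by δ(·,x) → {D,G,N,W,X} and {M}.
On input x, block {D,G,N,W,X} splits into {G,N,X} and {D,W}.
Refine {G,N,X} on symbol y: members go to different blocks, giving {N,X} and {G}.
Stable partition: {A} | {N,X} | {M} | {D,W} | {G} — 5 equivalence classes.

5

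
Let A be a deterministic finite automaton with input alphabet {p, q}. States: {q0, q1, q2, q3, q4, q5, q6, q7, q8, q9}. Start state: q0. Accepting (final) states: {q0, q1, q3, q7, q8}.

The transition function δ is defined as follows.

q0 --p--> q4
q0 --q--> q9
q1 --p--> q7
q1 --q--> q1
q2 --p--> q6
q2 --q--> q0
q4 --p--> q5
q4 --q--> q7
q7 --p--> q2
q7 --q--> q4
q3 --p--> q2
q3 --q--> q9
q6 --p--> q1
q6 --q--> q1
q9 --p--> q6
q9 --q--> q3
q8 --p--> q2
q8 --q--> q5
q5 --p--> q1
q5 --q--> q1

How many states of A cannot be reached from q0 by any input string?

1

BFS from q0 reaches {q0, q1, q2, q3, q4, q5, q6, q7, q9}; the 1 state(s) q8 are never visited.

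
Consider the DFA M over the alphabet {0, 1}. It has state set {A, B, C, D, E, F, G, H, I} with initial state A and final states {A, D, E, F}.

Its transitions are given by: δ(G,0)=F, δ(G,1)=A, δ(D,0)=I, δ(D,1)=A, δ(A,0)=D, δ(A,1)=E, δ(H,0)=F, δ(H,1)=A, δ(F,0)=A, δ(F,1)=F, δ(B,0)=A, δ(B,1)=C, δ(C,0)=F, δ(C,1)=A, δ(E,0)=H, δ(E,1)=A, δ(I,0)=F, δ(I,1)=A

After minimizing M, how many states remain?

4

States {B,C,G} cannot be reached from the start state, so discard them.
Initial partition by acceptance: {A,D,E,F} | {H,I}.
Split {A,D,E,F} by δ(·,0) → {A,F} and {D,E}.
Split {A,F} by δ(·,0) → {A} and {F}.
The partition is now stable with 4 blocks: {A} | {H,I} | {D,E} | {F}.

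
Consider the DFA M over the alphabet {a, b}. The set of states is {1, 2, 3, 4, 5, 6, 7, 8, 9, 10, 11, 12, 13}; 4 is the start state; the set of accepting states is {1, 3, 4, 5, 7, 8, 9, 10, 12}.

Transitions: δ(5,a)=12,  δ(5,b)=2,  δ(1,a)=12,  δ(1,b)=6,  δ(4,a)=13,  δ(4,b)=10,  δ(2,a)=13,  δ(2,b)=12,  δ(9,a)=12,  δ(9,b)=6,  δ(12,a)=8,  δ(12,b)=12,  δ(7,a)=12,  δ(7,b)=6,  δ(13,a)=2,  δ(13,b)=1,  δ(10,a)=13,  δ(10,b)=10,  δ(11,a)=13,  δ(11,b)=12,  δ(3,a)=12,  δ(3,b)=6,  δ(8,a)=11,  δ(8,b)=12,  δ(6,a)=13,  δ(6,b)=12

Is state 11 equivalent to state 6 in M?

First remove the unreachable states {3,5,7,9}; 9 states remain.
P0 = {1,4,8,10,12} | {2,6,11,13}.
Refine {1,4,8,10,12} on symbol a: members go to different blocks, giving {4,8,10} and {1,12}.
Split {4,8,10} by δ(·,b) → {4,10} and {8}.
On input a, block {1,12} splits into {1} and {12}.
On input b, block {2,6,11,13} splits into {2,6,11} and {13}.
No further refinement is possible. Final partition (6 blocks): {4,10} | {2,6,11} | {1} | {8} | {12} | {13}.
11 and 6 lie in the same block of the stable partition, so they are equivalent — no string distinguishes them.

Yes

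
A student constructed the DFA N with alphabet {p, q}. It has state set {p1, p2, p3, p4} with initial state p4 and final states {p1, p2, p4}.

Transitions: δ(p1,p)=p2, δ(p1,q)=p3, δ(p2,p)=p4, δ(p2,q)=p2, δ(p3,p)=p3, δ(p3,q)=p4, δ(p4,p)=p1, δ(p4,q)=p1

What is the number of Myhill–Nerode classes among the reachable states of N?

All states are reachable from the start state.
P0 = {p1,p2,p4} | {p3}.
Split {p1,p2,p4} by δ(·,q) → {p2,p4} and {p1}.
Split {p2,p4} by δ(·,p) → {p2} and {p4}.
The partition is now stable with 4 blocks: {p2} | {p3} | {p1} | {p4}.

4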